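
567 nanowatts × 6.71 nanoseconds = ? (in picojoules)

0.00380457 picojoules

567 × 10⁻⁹ × 6.71 × 10⁻⁹ = 3804.57 × 10⁻¹⁸ J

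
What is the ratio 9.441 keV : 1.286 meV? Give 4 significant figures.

(9.441e3) / (1.286e-3) = 7.3414e6

7341000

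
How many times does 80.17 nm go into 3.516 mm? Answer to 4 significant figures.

43860

(3.516 × 10⁻³) / (80.17 × 10⁻⁹) = 0.043857 × 10⁶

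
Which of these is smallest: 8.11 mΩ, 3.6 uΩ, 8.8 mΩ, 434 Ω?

3.6 uΩ

8.11 mΩ = 0.00811 Ω
3.6 uΩ = 0.0000036 Ω
8.8 mΩ = 0.0088 Ω
434 Ω = 434 Ω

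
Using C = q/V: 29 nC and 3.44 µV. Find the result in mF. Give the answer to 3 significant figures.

8.43 mF

(29 × 10⁻⁹) / (3.44 × 10⁻⁶) = 8.4302 × 10⁻³ F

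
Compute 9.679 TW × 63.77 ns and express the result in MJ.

0.61722983 MJ

9.679 × 10^12 × 63.77 × 10^-9 = 617.22983 × 10^3 J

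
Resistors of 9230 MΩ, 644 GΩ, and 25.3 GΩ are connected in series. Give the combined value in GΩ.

In GΩ:
  9230 MΩ = 9230 × 10^-3 GΩ = 9.23
  644 GΩ → 644
  25.3 GΩ → 25.3
Sum: 9.23 + 644 + 25.3 = 678.53

678.53 GΩ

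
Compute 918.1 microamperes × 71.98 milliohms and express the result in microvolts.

918.1 × 10^-6 × 71.98 × 10^-3 = 66084.838 × 10^-9 V

66.084838 microvolts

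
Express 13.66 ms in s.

0.01366 s

milli = 1e-3, (no prefix) = 1e0; factor is 1e-3.
13.66 × 1e-3 = 0.01366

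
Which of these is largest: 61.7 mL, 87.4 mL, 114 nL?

87.4 mL

61.7 mL = 0.0617 L
87.4 mL = 0.0874 L
114 nL = 0.000000114 L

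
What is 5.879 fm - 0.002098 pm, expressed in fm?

In fm:
  5.879 fm → 5.879
  0.002098 pm = 0.002098 × 10^3 fm = 2.098
Difference: 5.879 - 2.098 = 3.781

3.781 fm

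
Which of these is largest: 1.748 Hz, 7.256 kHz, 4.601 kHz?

7.256 kHz

1.748 Hz = 1.748 Hz
7.256 kHz = 7256 Hz
4.601 kHz = 4601 Hz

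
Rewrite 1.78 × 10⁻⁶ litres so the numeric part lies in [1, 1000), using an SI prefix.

1.78 microlitres

= 1.78 × 10⁻⁶ litres; 10⁻⁶ is micro.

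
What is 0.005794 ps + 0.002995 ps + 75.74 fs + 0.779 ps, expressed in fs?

In fs:
  0.005794 ps = 0.005794 × 10^3 fs = 5.794
  0.002995 ps = 0.002995 × 10^3 fs = 2.995
  75.74 fs → 75.74
  0.779 ps = 0.779 × 10^3 fs = 779
Sum: 5.794 + 2.995 + 75.74 + 779 = 863.529

863.529 fs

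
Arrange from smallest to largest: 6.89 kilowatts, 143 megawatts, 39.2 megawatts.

6.89 kilowatts < 39.2 megawatts < 143 megawatts

6.89 kilowatts = 6890 watts
143 megawatts = 143000000 watts
39.2 megawatts = 39200000 watts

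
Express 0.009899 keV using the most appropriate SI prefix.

9.899 eV

= 9.899 eV; mantissa already in [1, 1000).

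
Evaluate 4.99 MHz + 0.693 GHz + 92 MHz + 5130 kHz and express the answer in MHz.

795.12 MHz

In MHz:
  4.99 MHz → 4.99
  0.693 GHz = 0.693 × 10^3 MHz = 693
  92 MHz → 92
  5130 kHz = 5130 × 10^-3 MHz = 5.13
Sum: 4.99 + 693 + 92 + 5.13 = 795.12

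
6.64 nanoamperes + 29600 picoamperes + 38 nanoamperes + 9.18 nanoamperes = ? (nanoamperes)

83.42 nanoamperes

In nanoamperes:
  6.64 nanoamperes → 6.64
  29600 picoamperes = 29600 × 10⁻³ nanoamperes = 29.6
  38 nanoamperes → 38
  9.18 nanoamperes → 9.18
Sum: 6.64 + 29.6 + 38 + 9.18 = 83.42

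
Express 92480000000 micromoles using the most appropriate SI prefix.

= 92.48 × 10³ moles; 10³ is kilo.

92.48 kilomoles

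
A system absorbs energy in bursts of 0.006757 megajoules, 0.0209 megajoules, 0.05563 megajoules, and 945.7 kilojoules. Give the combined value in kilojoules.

1028.987 kilojoules

In kilojoules:
  0.006757 megajoules = 0.006757e3 kilojoules = 6.757
  0.0209 megajoules = 0.0209e3 kilojoules = 20.9
  0.05563 megajoules = 0.05563e3 kilojoules = 55.63
  945.7 kilojoules → 945.7
Sum: 6.757 + 20.9 + 55.63 + 945.7 = 1028.987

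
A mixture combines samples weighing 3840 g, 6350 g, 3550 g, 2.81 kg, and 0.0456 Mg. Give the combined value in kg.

62.15 kg

In kg:
  3840 g = 3840 × 10^-3 kg = 3.84
  6350 g = 6350 × 10^-3 kg = 6.35
  3550 g = 3550 × 10^-3 kg = 3.55
  2.81 kg → 2.81
  0.0456 Mg = 0.0456 × 10^3 kg = 45.6
Sum: 3.84 + 6.35 + 3.55 + 2.81 + 45.6 = 62.15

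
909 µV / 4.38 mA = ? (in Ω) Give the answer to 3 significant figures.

0.208 Ω

(909 × 10^-6) / (4.38 × 10^-3) = 207.53 × 10^-3 Ω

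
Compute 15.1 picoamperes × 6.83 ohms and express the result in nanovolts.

0.103133 nanovolts

15.1 × 10⁻¹² × 6.83 = 103.133 × 10⁻¹² V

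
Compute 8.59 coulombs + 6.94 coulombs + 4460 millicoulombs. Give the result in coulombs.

In coulombs:
  8.59 coulombs → 8.59
  6.94 coulombs → 6.94
  4460 millicoulombs = 4460 × 10^-3 coulombs = 4.46
Sum: 8.59 + 6.94 + 4.46 = 19.99

19.99 coulombs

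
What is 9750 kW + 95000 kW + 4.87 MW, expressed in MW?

In MW:
  9750 kW = 9750 × 10⁻³ MW = 9.75
  95000 kW = 95000 × 10⁻³ MW = 95
  4.87 MW → 4.87
Sum: 9.75 + 95 + 4.87 = 109.62

109.62 MW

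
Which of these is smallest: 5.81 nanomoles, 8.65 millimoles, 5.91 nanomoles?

5.81 nanomoles

5.81 nanomoles = 0.00000000581 moles
8.65 millimoles = 0.00865 moles
5.91 nanomoles = 0.00000000591 moles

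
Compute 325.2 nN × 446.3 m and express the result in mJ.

325.2 × 10⁻⁹ × 446.3 = 145136.76 × 10⁻⁹ J

0.14513676 mJ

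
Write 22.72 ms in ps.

22720000000 ps

milli = 10^-3, pico = 10^-12; factor is 10^9.
22.72 × 10^9 = 22720000000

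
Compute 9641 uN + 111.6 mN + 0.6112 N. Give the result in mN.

In mN:
  9641 uN = 9641e-3 mN = 9.641
  111.6 mN → 111.6
  0.6112 N = 0.6112e3 mN = 611.2
Sum: 9.641 + 111.6 + 611.2 = 732.441

732.441 mN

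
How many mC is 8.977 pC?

pico = 10^-12, milli = 10^-3; factor is 10^-9.
8.977 × 10^-9 = 0.000000008977

0.000000008977 mC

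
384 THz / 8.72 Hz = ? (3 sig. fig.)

(384 × 10^12) / (8.72) = 44.04 × 10^12

44000000000000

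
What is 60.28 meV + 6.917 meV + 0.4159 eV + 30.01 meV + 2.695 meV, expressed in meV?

In meV:
  60.28 meV → 60.28
  6.917 meV → 6.917
  0.4159 eV = 0.4159e3 meV = 415.9
  30.01 meV → 30.01
  2.695 meV → 2.695
Sum: 60.28 + 6.917 + 415.9 + 30.01 + 2.695 = 515.802

515.802 meV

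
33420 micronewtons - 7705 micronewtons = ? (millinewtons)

In millinewtons:
  33420 micronewtons = 33420 × 10^-3 millinewtons = 33.42
  7705 micronewtons = 7705 × 10^-3 millinewtons = 7.705
Difference: 33.42 - 7.705 = 25.715

25.715 millinewtons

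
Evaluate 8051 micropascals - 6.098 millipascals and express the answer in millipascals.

1.953 millipascals

In millipascals:
  8051 micropascals = 8051 × 10^-3 millipascals = 8.051
  6.098 millipascals → 6.098
Difference: 8.051 - 6.098 = 1.953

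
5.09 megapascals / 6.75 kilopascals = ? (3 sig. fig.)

754

(5.09 × 10^6) / (6.75 × 10^3) = 0.7541 × 10^3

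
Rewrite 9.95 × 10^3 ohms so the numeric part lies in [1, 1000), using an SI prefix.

= 9.95 × 10^3 ohms; 10^3 is kilo.

9.95 kiloohms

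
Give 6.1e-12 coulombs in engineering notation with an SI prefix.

= 6.1e-12 coulombs; 1e-12 is pico.

6.1 picocoulombs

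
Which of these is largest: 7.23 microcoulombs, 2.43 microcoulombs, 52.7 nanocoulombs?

7.23 microcoulombs = 0.00000723 coulombs
2.43 microcoulombs = 0.00000243 coulombs
52.7 nanocoulombs = 0.0000000527 coulombs

7.23 microcoulombs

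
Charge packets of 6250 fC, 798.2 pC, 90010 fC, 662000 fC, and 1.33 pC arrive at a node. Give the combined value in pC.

In pC:
  6250 fC = 6250 × 10^-3 pC = 6.25
  798.2 pC → 798.2
  90010 fC = 90010 × 10^-3 pC = 90.01
  662000 fC = 662000 × 10^-3 pC = 662
  1.33 pC → 1.33
Sum: 6.25 + 798.2 + 90.01 + 662 + 1.33 = 1557.79

1557.79 pC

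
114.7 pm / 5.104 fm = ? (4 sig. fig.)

22470

(114.7e-12) / (5.104e-15) = 22.473e3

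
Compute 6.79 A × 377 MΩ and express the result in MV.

2559.83 MV

6.79 × 377e6 = 2559.83e6 V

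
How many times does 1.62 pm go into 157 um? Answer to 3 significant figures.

(157 × 10^-6) / (1.62 × 10^-12) = 96.91 × 10^6

96900000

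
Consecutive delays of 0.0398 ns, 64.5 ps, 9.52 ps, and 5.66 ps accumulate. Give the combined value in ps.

In ps:
  0.0398 ns = 0.0398e3 ps = 39.8
  64.5 ps → 64.5
  9.52 ps → 9.52
  5.66 ps → 5.66
Sum: 39.8 + 64.5 + 9.52 + 5.66 = 119.48

119.48 ps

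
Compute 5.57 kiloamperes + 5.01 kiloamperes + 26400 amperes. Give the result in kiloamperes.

In kiloamperes:
  5.57 kiloamperes → 5.57
  5.01 kiloamperes → 5.01
  26400 amperes = 26400 × 10^-3 kiloamperes = 26.4
Sum: 5.57 + 5.01 + 26.4 = 36.98

36.98 kiloamperes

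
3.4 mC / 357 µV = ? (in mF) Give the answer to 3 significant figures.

9520 mF

(3.4 × 10^-3) / (357 × 10^-6) = 0.0095238 × 10^3 F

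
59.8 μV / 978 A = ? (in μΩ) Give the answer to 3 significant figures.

0.0611 μΩ

(59.8 × 10⁻⁶) / (978) = 0.061145 × 10⁻⁶ Ω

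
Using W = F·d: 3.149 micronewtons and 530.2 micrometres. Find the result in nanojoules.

3.149 × 10^-6 × 530.2 × 10^-6 = 1669.5998 × 10^-12 J

1.6695998 nanojoules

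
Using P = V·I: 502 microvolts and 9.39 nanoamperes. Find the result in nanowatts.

0.00471378 nanowatts

502 × 10⁻⁶ × 9.39 × 10⁻⁹ = 4713.78 × 10⁻¹⁵ W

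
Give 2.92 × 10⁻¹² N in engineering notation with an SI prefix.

2.92 pN

= 2.92 × 10⁻¹² N; 10⁻¹² is pico.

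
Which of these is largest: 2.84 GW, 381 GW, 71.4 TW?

71.4 TW

2.84 GW = 2840000000 W
381 GW = 381000000000 W
71.4 TW = 71400000000000 W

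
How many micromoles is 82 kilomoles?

kilo = 1e3, micro = 1e-6; factor is 1e9.
82 × 1e9 = 82000000000

82000000000 micromoles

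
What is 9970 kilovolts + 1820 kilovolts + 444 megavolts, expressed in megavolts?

455.79 megavolts

In megavolts:
  9970 kilovolts = 9970 × 10^-3 megavolts = 9.97
  1820 kilovolts = 1820 × 10^-3 megavolts = 1.82
  444 megavolts → 444
Sum: 9.97 + 1.82 + 444 = 455.79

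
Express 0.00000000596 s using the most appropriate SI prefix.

= 5.96 × 10⁻⁹ s; 10⁻⁹ is nano.

5.96 ns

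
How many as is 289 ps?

289000000 as

pico = 10⁻¹², atto = 10⁻¹⁸; factor is 10⁶.
289 × 10⁶ = 289000000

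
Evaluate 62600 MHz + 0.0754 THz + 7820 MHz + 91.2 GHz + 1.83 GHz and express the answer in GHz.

238.85 GHz

In GHz:
  62600 MHz = 62600 × 10⁻³ GHz = 62.6
  0.0754 THz = 0.0754 × 10³ GHz = 75.4
  7820 MHz = 7820 × 10⁻³ GHz = 7.82
  91.2 GHz → 91.2
  1.83 GHz → 1.83
Sum: 62.6 + 75.4 + 7.82 + 91.2 + 1.83 = 238.85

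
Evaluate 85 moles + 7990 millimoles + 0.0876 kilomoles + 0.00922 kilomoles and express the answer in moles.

In moles:
  85 moles → 85
  7990 millimoles = 7990e-3 moles = 7.99
  0.0876 kilomoles = 0.0876e3 moles = 87.6
  0.00922 kilomoles = 0.00922e3 moles = 9.22
Sum: 85 + 7.99 + 87.6 + 9.22 = 189.81

189.81 moles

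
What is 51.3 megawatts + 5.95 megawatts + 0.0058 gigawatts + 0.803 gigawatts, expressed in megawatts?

866.05 megawatts

In megawatts:
  51.3 megawatts → 51.3
  5.95 megawatts → 5.95
  0.0058 gigawatts = 0.0058 × 10³ megawatts = 5.8
  0.803 gigawatts = 0.803 × 10³ megawatts = 803
Sum: 51.3 + 5.95 + 5.8 + 803 = 866.05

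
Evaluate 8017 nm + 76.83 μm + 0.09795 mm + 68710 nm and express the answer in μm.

In μm:
  8017 nm = 8017e-3 μm = 8.017
  76.83 μm → 76.83
  0.09795 mm = 0.09795e3 μm = 97.95
  68710 nm = 68710e-3 μm = 68.71
Sum: 8.017 + 76.83 + 97.95 + 68.71 = 251.507

251.507 μm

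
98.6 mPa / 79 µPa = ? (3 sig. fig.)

1250

(98.6 × 10⁻³) / (79 × 10⁻⁶) = 1.248 × 10³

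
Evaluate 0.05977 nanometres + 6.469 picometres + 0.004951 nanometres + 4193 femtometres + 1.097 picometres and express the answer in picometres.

In picometres:
  0.05977 nanometres = 0.05977 × 10³ picometres = 59.77
  6.469 picometres → 6.469
  0.004951 nanometres = 0.004951 × 10³ picometres = 4.951
  4193 femtometres = 4193 × 10⁻³ picometres = 4.193
  1.097 picometres → 1.097
Sum: 59.77 + 6.469 + 4.951 + 4.193 + 1.097 = 76.48

76.48 picometres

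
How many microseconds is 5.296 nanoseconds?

0.005296 microseconds

nano = 10^-9, micro = 10^-6; factor is 10^-3.
5.296 × 10^-3 = 0.005296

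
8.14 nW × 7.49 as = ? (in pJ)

8.14 × 10^-9 × 7.49 × 10^-18 = 60.9686 × 10^-27 J

0.0000000000000609686 pJ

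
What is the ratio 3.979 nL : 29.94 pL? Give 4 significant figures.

132.9

(3.979 × 10⁻⁹) / (29.94 × 10⁻¹²) = 0.1329 × 10³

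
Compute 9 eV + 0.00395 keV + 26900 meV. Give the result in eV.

In eV:
  9 eV → 9
  0.00395 keV = 0.00395 × 10^3 eV = 3.95
  26900 meV = 26900 × 10^-3 eV = 26.9
Sum: 9 + 3.95 + 26.9 = 39.85

39.85 eV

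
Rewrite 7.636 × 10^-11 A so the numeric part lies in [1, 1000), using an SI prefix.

76.36 pA

= 76.36 × 10^-12 A; 10^-12 is pico.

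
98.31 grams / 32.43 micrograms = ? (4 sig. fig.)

(98.31) / (32.43 × 10⁻⁶) = 3.0315 × 10⁶

3031000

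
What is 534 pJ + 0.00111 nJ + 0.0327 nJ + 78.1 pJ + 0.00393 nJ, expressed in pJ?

649.84 pJ

In pJ:
  534 pJ → 534
  0.00111 nJ = 0.00111e3 pJ = 1.11
  0.0327 nJ = 0.0327e3 pJ = 32.7
  78.1 pJ → 78.1
  0.00393 nJ = 0.00393e3 pJ = 3.93
Sum: 534 + 1.11 + 32.7 + 78.1 + 3.93 = 649.84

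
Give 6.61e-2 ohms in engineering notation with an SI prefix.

= 66.1e-3 ohms; 1e-3 is milli.

66.1 milliohms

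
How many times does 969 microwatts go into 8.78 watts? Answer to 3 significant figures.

9060

(8.78) / (969 × 10⁻⁶) = 0.009061 × 10⁶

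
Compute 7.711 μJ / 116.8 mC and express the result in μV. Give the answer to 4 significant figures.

(7.711e-6) / (116.8e-3) = 0.0660188e-3 V

66.02 μV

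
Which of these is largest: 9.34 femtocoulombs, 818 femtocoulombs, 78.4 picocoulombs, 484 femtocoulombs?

78.4 picocoulombs

9.34 femtocoulombs = 0.00000000000000934 coulombs
818 femtocoulombs = 0.000000000000818 coulombs
78.4 picocoulombs = 0.0000000000784 coulombs
484 femtocoulombs = 0.000000000000484 coulombs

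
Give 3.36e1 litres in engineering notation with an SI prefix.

= 33.6 litres; mantissa already in [1, 1000).

33.6 litres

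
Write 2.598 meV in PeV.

milli = 10^-3, peta = 10^15; factor is 10^-18.
2.598 × 10^-18 = 0.000000000000000002598

0.000000000000000002598 PeV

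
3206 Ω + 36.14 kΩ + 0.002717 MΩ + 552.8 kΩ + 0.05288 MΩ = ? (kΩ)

In kΩ:
  3206 Ω = 3206 × 10⁻³ kΩ = 3.206
  36.14 kΩ → 36.14
  0.002717 MΩ = 0.002717 × 10³ kΩ = 2.717
  552.8 kΩ → 552.8
  0.05288 MΩ = 0.05288 × 10³ kΩ = 52.88
Sum: 3.206 + 36.14 + 2.717 + 552.8 + 52.88 = 647.743

647.743 kΩ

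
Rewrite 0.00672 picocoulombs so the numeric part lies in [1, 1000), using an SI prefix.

= 6.72 × 10^-15 coulombs; 10^-15 is femto.

6.72 femtocoulombs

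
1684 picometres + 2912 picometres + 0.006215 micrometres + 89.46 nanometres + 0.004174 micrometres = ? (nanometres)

In nanometres:
  1684 picometres = 1684e-3 nanometres = 1.684
  2912 picometres = 2912e-3 nanometres = 2.912
  0.006215 micrometres = 0.006215e3 nanometres = 6.215
  89.46 nanometres → 89.46
  0.004174 micrometres = 0.004174e3 nanometres = 4.174
Sum: 1.684 + 2.912 + 6.215 + 89.46 + 4.174 = 104.445

104.445 nanometres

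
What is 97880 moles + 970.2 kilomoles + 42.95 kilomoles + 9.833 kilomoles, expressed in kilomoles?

In kilomoles:
  97880 moles = 97880 × 10⁻³ kilomoles = 97.88
  970.2 kilomoles → 970.2
  42.95 kilomoles → 42.95
  9.833 kilomoles → 9.833
Sum: 97.88 + 970.2 + 42.95 + 9.833 = 1120.863

1120.863 kilomoles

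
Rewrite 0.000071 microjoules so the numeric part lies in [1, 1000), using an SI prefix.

= 71 × 10⁻¹² joules; 10⁻¹² is pico.

71 picojoules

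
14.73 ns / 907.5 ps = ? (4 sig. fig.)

16.23

(14.73 × 10⁻⁹) / (907.5 × 10⁻¹²) = 0.016231 × 10³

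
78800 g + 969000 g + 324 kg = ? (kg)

In kg:
  78800 g = 78800e-3 kg = 78.8
  969000 g = 969000e-3 kg = 969
  324 kg → 324
Sum: 78.8 + 969 + 324 = 1371.8

1371.8 kg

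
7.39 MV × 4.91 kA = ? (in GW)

36.2849 GW

7.39e6 × 4.91e3 = 36.2849e9 W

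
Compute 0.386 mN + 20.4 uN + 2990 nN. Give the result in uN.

409.39 uN

In uN:
  0.386 mN = 0.386 × 10^3 uN = 386
  20.4 uN → 20.4
  2990 nN = 2990 × 10^-3 uN = 2.99
Sum: 386 + 20.4 + 2.99 = 409.39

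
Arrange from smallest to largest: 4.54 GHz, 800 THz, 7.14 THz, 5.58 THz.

4.54 GHz = 4540000000 Hz
800 THz = 800000000000000 Hz
7.14 THz = 7140000000000 Hz
5.58 THz = 5580000000000 Hz

4.54 GHz < 5.58 THz < 7.14 THz < 800 THz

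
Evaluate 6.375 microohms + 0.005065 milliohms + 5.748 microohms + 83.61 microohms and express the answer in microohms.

In microohms:
  6.375 microohms → 6.375
  0.005065 milliohms = 0.005065e3 microohms = 5.065
  5.748 microohms → 5.748
  83.61 microohms → 83.61
Sum: 6.375 + 5.065 + 5.748 + 83.61 = 100.798

100.798 microohms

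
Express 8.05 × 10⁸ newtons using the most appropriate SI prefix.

805 meganewtons

= 805 × 10⁶ newtons; 10⁶ is mega.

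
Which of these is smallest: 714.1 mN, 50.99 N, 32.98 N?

714.1 mN = 0.7141 N
50.99 N = 50.99 N
32.98 N = 32.98 N

714.1 mN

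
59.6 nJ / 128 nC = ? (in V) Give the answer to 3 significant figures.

(59.6 × 10^-9) / (128 × 10^-9) = 0.46562 V

0.466 V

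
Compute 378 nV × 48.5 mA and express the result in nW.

18.333 nW

378 × 10^-9 × 48.5 × 10^-3 = 18333 × 10^-12 W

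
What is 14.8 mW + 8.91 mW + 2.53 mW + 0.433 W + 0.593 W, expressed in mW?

1052.24 mW

In mW:
  14.8 mW → 14.8
  8.91 mW → 8.91
  2.53 mW → 2.53
  0.433 W = 0.433e3 mW = 433
  0.593 W = 0.593e3 mW = 593
Sum: 14.8 + 8.91 + 2.53 + 433 + 593 = 1052.24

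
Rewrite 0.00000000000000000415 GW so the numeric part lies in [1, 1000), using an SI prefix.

= 4.15 × 10⁻⁹ W; 10⁻⁹ is nano.

4.15 nW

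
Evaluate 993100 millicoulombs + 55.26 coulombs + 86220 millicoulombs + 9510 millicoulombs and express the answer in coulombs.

1144.09 coulombs

In coulombs:
  993100 millicoulombs = 993100 × 10⁻³ coulombs = 993.1
  55.26 coulombs → 55.26
  86220 millicoulombs = 86220 × 10⁻³ coulombs = 86.22
  9510 millicoulombs = 9510 × 10⁻³ coulombs = 9.51
Sum: 993.1 + 55.26 + 86.22 + 9.51 = 1144.09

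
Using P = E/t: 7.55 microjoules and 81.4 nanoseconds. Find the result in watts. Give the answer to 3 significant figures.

92.8 watts

(7.55 × 10^-6) / (81.4 × 10^-9) = 0.092752 × 10^3 W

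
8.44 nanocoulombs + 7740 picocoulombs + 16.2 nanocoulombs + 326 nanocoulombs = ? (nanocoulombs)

In nanocoulombs:
  8.44 nanocoulombs → 8.44
  7740 picocoulombs = 7740 × 10⁻³ nanocoulombs = 7.74
  16.2 nanocoulombs → 16.2
  326 nanocoulombs → 326
Sum: 8.44 + 7.74 + 16.2 + 326 = 358.38

358.38 nanocoulombs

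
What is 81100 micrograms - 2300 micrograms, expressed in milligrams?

78.8 milligrams

In milligrams:
  81100 micrograms = 81100e-3 milligrams = 81.1
  2300 micrograms = 2300e-3 milligrams = 2.3
Difference: 81.1 - 2.3 = 78.8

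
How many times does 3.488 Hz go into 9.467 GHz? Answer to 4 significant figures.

2714000000

(9.467 × 10^9) / (3.488) = 2.7142 × 10^9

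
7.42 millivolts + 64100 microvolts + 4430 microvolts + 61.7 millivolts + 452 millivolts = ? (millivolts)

In millivolts:
  7.42 millivolts → 7.42
  64100 microvolts = 64100e-3 millivolts = 64.1
  4430 microvolts = 4430e-3 millivolts = 4.43
  61.7 millivolts → 61.7
  452 millivolts → 452
Sum: 7.42 + 64.1 + 4.43 + 61.7 + 452 = 589.65

589.65 millivolts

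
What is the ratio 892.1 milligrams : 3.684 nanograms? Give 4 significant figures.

(892.1e-3) / (3.684e-9) = 242.16e6

242200000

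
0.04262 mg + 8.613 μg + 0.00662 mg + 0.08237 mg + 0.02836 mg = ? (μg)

168.583 μg

In μg:
  0.04262 mg = 0.04262e3 μg = 42.62
  8.613 μg → 8.613
  0.00662 mg = 0.00662e3 μg = 6.62
  0.08237 mg = 0.08237e3 μg = 82.37
  0.02836 mg = 0.02836e3 μg = 28.36
Sum: 42.62 + 8.613 + 6.62 + 82.37 + 28.36 = 168.583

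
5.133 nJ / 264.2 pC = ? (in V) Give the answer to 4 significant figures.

19.43 V

(5.133 × 10⁻⁹) / (264.2 × 10⁻¹²) = 0.0194285 × 10³ V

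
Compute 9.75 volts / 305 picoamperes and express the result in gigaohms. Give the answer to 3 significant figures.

(9.75) / (305 × 10⁻¹²) = 0.031967 × 10¹² Ω

32.0 gigaohms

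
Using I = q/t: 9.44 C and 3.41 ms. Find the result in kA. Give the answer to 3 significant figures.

(9.44) / (3.41 × 10⁻³) = 2.7683 × 10³ A

2.77 kA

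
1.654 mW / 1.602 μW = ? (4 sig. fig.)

(1.654 × 10^-3) / (1.602 × 10^-6) = 1.0325 × 10^3

1032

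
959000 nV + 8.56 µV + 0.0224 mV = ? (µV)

In µV:
  959000 nV = 959000 × 10⁻³ µV = 959
  8.56 µV → 8.56
  0.0224 mV = 0.0224 × 10³ µV = 22.4
Sum: 959 + 8.56 + 22.4 = 989.96

989.96 µV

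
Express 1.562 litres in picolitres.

(no prefix) = 10^0, pico = 10^-12; factor is 10^12.
1.562 × 10^12 = 1562000000000

1562000000000 picolitres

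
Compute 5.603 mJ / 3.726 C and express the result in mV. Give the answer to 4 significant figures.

(5.603 × 10⁻³) / (3.726) = 1.50376 × 10⁻³ V

1.504 mV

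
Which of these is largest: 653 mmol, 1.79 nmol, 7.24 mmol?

653 mmol = 0.653 mol
1.79 nmol = 0.00000000179 mol
7.24 mmol = 0.00724 mol

653 mmol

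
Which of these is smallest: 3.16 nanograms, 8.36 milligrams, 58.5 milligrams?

3.16 nanograms

3.16 nanograms = 0.00000000316 grams
8.36 milligrams = 0.00836 grams
58.5 milligrams = 0.0585 grams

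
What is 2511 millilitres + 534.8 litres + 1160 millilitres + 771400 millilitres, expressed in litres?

1309.871 litres

In litres:
  2511 millilitres = 2511 × 10^-3 litres = 2.511
  534.8 litres → 534.8
  1160 millilitres = 1160 × 10^-3 litres = 1.16
  771400 millilitres = 771400 × 10^-3 litres = 771.4
Sum: 2.511 + 534.8 + 1.16 + 771.4 = 1309.871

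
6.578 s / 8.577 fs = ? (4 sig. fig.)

766900000000000

(6.578) / (8.577 × 10⁻¹⁵) = 0.76693 × 10¹⁵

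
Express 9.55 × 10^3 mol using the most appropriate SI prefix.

9.55 kmol

= 9.55 × 10^3 mol; 10^3 is kilo.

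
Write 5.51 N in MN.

(no prefix) = 10^0, mega = 10^6; factor is 10^-6.
5.51 × 10^-6 = 0.00000551

0.00000551 MN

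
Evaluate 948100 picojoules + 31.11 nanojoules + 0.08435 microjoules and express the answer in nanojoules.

1063.56 nanojoules

In nanojoules:
  948100 picojoules = 948100e-3 nanojoules = 948.1
  31.11 nanojoules → 31.11
  0.08435 microjoules = 0.08435e3 nanojoules = 84.35
Sum: 948.1 + 31.11 + 84.35 = 1063.56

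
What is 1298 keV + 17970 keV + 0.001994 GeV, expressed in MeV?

In MeV:
  1298 keV = 1298 × 10^-3 MeV = 1.298
  17970 keV = 17970 × 10^-3 MeV = 17.97
  0.001994 GeV = 0.001994 × 10^3 MeV = 1.994
Sum: 1.298 + 17.97 + 1.994 = 21.262

21.262 MeV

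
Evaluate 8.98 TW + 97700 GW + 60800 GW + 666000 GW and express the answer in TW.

In TW:
  8.98 TW → 8.98
  97700 GW = 97700 × 10⁻³ TW = 97.7
  60800 GW = 60800 × 10⁻³ TW = 60.8
  666000 GW = 666000 × 10⁻³ TW = 666
Sum: 8.98 + 97.7 + 60.8 + 666 = 833.48

833.48 TW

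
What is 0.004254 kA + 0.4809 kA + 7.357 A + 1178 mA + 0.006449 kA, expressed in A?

500.138 A

In A:
  0.004254 kA = 0.004254e3 A = 4.254
  0.4809 kA = 0.4809e3 A = 480.9
  7.357 A → 7.357
  1178 mA = 1178e-3 A = 1.178
  0.006449 kA = 0.006449e3 A = 6.449
Sum: 4.254 + 480.9 + 7.357 + 1.178 + 6.449 = 500.138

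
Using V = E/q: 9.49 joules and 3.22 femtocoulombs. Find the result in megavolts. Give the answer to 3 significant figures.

(9.49) / (3.22e-15) = 2.9472e15 V

2950000000 megavolts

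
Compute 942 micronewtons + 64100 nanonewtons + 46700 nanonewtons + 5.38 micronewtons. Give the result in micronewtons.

1058.18 micronewtons

In micronewtons:
  942 micronewtons → 942
  64100 nanonewtons = 64100e-3 micronewtons = 64.1
  46700 nanonewtons = 46700e-3 micronewtons = 46.7
  5.38 micronewtons → 5.38
Sum: 942 + 64.1 + 46.7 + 5.38 = 1058.18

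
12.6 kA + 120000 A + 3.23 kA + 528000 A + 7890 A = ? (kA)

671.72 kA

In kA:
  12.6 kA → 12.6
  120000 A = 120000e-3 kA = 120
  3.23 kA → 3.23
  528000 A = 528000e-3 kA = 528
  7890 A = 7890e-3 kA = 7.89
Sum: 12.6 + 120 + 3.23 + 528 + 7.89 = 671.72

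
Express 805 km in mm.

805000000 mm

kilo = 10³, milli = 10⁻³; factor is 10⁶.
805 × 10⁶ = 805000000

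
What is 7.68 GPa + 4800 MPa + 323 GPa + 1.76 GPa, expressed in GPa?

337.24 GPa

In GPa:
  7.68 GPa → 7.68
  4800 MPa = 4800 × 10⁻³ GPa = 4.8
  323 GPa → 323
  1.76 GPa → 1.76
Sum: 7.68 + 4.8 + 323 + 1.76 = 337.24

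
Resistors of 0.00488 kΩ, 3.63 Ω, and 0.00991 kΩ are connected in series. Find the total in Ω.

In Ω:
  0.00488 kΩ = 0.00488 × 10³ Ω = 4.88
  3.63 Ω → 3.63
  0.00991 kΩ = 0.00991 × 10³ Ω = 9.91
Sum: 4.88 + 3.63 + 9.91 = 18.42

18.42 Ω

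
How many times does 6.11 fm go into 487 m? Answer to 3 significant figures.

(487) / (6.11 × 10^-15) = 79.71 × 10^15

79700000000000000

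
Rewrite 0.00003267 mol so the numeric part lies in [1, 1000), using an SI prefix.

32.67 umol

= 32.67e-6 mol; 1e-6 is micro.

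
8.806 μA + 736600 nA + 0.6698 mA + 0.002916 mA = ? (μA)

1418.122 μA

In μA:
  8.806 μA → 8.806
  736600 nA = 736600 × 10⁻³ μA = 736.6
  0.6698 mA = 0.6698 × 10³ μA = 669.8
  0.002916 mA = 0.002916 × 10³ μA = 2.916
Sum: 8.806 + 736.6 + 669.8 + 2.916 = 1418.122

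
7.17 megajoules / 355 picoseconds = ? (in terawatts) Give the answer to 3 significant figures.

20200 terawatts

(7.17 × 10⁶) / (355 × 10⁻¹²) = 0.020197 × 10¹⁸ W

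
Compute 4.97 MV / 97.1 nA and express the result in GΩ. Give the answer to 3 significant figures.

51200 GΩ

(4.97 × 10⁶) / (97.1 × 10⁻⁹) = 0.051184 × 10¹⁵ Ω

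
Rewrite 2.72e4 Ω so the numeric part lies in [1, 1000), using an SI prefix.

27.2 kΩ

= 27.2e3 Ω; 1e3 is kilo.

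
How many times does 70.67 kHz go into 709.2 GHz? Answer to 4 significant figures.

(709.2e9) / (70.67e3) = 10.035e6

10040000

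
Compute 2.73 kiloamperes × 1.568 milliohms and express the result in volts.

2.73e3 × 1.568e-3 = 4.28064 V

4.28064 volts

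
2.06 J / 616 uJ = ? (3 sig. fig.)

(2.06) / (616 × 10⁻⁶) = 0.003344 × 10⁶

3340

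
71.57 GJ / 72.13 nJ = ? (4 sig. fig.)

992200000000000000

(71.57 × 10^9) / (72.13 × 10^-9) = 0.99224 × 10^18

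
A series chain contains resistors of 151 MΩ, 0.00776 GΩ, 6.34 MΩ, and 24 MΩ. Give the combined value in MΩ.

In MΩ:
  151 MΩ → 151
  0.00776 GΩ = 0.00776 × 10^3 MΩ = 7.76
  6.34 MΩ → 6.34
  24 MΩ → 24
Sum: 151 + 7.76 + 6.34 + 24 = 189.1

189.1 MΩ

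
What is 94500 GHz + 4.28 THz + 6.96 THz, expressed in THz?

105.74 THz

In THz:
  94500 GHz = 94500 × 10^-3 THz = 94.5
  4.28 THz → 4.28
  6.96 THz → 6.96
Sum: 94.5 + 4.28 + 6.96 = 105.74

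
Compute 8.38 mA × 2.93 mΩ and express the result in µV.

8.38 × 10⁻³ × 2.93 × 10⁻³ = 24.5534 × 10⁻⁶ V

24.5534 µV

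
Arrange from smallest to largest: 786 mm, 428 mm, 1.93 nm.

786 mm = 0.786 m
428 mm = 0.428 m
1.93 nm = 0.00000000193 m

1.93 nm < 428 mm < 786 mm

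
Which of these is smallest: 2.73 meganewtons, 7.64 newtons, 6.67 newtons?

6.67 newtons

2.73 meganewtons = 2730000 newtons
7.64 newtons = 7.64 newtons
6.67 newtons = 6.67 newtons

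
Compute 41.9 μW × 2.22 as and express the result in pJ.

41.9 × 10⁻⁶ × 2.22 × 10⁻¹⁸ = 93.018 × 10⁻²⁴ J

0.000000000093018 pJ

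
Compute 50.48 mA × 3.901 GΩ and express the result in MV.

50.48e-3 × 3.901e9 = 196.92248e6 V

196.92248 MV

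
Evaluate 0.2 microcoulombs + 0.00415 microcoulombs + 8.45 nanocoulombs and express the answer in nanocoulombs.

In nanocoulombs:
  0.2 microcoulombs = 0.2e3 nanocoulombs = 200
  0.00415 microcoulombs = 0.00415e3 nanocoulombs = 4.15
  8.45 nanocoulombs → 8.45
Sum: 200 + 4.15 + 8.45 = 212.6

212.6 nanocoulombs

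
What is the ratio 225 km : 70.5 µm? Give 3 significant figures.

(225 × 10^3) / (70.5 × 10^-6) = 3.191 × 10^9

3190000000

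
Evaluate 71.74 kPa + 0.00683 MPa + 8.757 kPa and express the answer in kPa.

In kPa:
  71.74 kPa → 71.74
  0.00683 MPa = 0.00683 × 10^3 kPa = 6.83
  8.757 kPa → 8.757
Sum: 71.74 + 6.83 + 8.757 = 87.327

87.327 kPa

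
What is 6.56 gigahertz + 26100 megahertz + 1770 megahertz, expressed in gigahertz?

In gigahertz:
  6.56 gigahertz → 6.56
  26100 megahertz = 26100 × 10⁻³ gigahertz = 26.1
  1770 megahertz = 1770 × 10⁻³ gigahertz = 1.77
Sum: 6.56 + 26.1 + 1.77 = 34.43

34.43 gigahertz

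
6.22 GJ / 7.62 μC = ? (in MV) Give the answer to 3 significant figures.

816000000 MV

(6.22e9) / (7.62e-6) = 0.81627e15 V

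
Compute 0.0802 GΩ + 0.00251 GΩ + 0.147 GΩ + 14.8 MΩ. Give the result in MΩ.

244.51 MΩ

In MΩ:
  0.0802 GΩ = 0.0802e3 MΩ = 80.2
  0.00251 GΩ = 0.00251e3 MΩ = 2.51
  0.147 GΩ = 0.147e3 MΩ = 147
  14.8 MΩ → 14.8
Sum: 80.2 + 2.51 + 147 + 14.8 = 244.51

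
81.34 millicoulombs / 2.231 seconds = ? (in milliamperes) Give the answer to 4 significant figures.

(81.34 × 10^-3) / (2.231) = 36.459 × 10^-3 A

36.46 milliamperes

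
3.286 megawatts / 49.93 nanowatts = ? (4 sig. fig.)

(3.286e6) / (49.93e-9) = 0.065812e15

65810000000000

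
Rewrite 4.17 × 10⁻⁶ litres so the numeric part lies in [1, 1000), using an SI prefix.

4.17 microlitres

= 4.17 × 10⁻⁶ litres; 10⁻⁶ is micro.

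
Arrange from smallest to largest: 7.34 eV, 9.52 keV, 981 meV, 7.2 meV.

7.2 meV < 981 meV < 7.34 eV < 9.52 keV

7.34 eV = 7.34 eV
9.52 keV = 9520 eV
981 meV = 0.981 eV
7.2 meV = 0.0072 eV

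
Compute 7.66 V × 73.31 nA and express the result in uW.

0.5615546 uW

7.66 × 73.31 × 10⁻⁹ = 561.5546 × 10⁻⁹ W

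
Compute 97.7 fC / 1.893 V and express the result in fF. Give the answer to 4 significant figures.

51.61 fF

(97.7e-15) / (1.893) = 51.6112e-15 F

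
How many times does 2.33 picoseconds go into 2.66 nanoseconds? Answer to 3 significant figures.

1140

(2.66 × 10^-9) / (2.33 × 10^-12) = 1.142 × 10^3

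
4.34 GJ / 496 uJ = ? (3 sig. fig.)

(4.34 × 10⁹) / (496 × 10⁻⁶) = 0.00875 × 10¹⁵

8750000000000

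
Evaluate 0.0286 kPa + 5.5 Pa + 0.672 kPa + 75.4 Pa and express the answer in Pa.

In Pa:
  0.0286 kPa = 0.0286 × 10^3 Pa = 28.6
  5.5 Pa → 5.5
  0.672 kPa = 0.672 × 10^3 Pa = 672
  75.4 Pa → 75.4
Sum: 28.6 + 5.5 + 672 + 75.4 = 781.5

781.5 Pa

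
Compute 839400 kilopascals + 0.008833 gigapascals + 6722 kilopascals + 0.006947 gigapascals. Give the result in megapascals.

861.902 megapascals

In megapascals:
  839400 kilopascals = 839400 × 10⁻³ megapascals = 839.4
  0.008833 gigapascals = 0.008833 × 10³ megapascals = 8.833
  6722 kilopascals = 6722 × 10⁻³ megapascals = 6.722
  0.006947 gigapascals = 0.006947 × 10³ megapascals = 6.947
Sum: 839.4 + 8.833 + 6.722 + 6.947 = 861.902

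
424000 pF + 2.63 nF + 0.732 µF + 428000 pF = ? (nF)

1586.63 nF

In nF:
  424000 pF = 424000 × 10^-3 nF = 424
  2.63 nF → 2.63
  0.732 µF = 0.732 × 10^3 nF = 732
  428000 pF = 428000 × 10^-3 nF = 428
Sum: 424 + 2.63 + 732 + 428 = 1586.63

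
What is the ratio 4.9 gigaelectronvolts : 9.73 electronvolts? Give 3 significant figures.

504000000

(4.9e9) / (9.73) = 0.5036e9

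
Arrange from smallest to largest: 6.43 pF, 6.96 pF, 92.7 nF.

6.43 pF = 0.00000000000643 F
6.96 pF = 0.00000000000696 F
92.7 nF = 0.0000000927 F

6.43 pF < 6.96 pF < 92.7 nF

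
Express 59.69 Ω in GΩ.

0.00000005969 GΩ

(no prefix) = 10⁰, giga = 10⁹; factor is 10⁻⁹.
59.69 × 10⁻⁹ = 0.00000005969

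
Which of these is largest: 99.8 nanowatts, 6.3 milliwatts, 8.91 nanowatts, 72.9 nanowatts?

99.8 nanowatts = 0.0000000998 watts
6.3 milliwatts = 0.0063 watts
8.91 nanowatts = 0.00000000891 watts
72.9 nanowatts = 0.0000000729 watts

6.3 milliwatts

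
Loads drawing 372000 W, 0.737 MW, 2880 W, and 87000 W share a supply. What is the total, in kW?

In kW:
  372000 W = 372000 × 10^-3 kW = 372
  0.737 MW = 0.737 × 10^3 kW = 737
  2880 W = 2880 × 10^-3 kW = 2.88
  87000 W = 87000 × 10^-3 kW = 87
Sum: 372 + 737 + 2.88 + 87 = 1198.88

1198.88 kW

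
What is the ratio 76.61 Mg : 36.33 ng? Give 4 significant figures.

2109000000000000

(76.61 × 10⁶) / (36.33 × 10⁻⁹) = 2.1087 × 10¹⁵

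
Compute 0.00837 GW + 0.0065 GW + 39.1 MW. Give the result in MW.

53.97 MW

In MW:
  0.00837 GW = 0.00837 × 10³ MW = 8.37
  0.0065 GW = 0.0065 × 10³ MW = 6.5
  39.1 MW → 39.1
Sum: 8.37 + 6.5 + 39.1 = 53.97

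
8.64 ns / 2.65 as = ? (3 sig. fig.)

3260000000

(8.64e-9) / (2.65e-18) = 3.26e9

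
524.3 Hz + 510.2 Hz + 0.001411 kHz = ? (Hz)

1035.911 Hz

In Hz:
  524.3 Hz → 524.3
  510.2 Hz → 510.2
  0.001411 kHz = 0.001411 × 10^3 Hz = 1.411
Sum: 524.3 + 510.2 + 1.411 = 1035.911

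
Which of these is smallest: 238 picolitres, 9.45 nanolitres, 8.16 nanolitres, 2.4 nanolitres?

238 picolitres = 0.000000000238 litres
9.45 nanolitres = 0.00000000945 litres
8.16 nanolitres = 0.00000000816 litres
2.4 nanolitres = 0.0000000024 litres

238 picolitres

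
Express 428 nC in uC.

0.428 uC

nano = 10^-9, micro = 10^-6; factor is 10^-3.
428 × 10^-3 = 0.428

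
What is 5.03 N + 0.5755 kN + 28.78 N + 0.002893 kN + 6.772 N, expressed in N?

618.975 N

In N:
  5.03 N → 5.03
  0.5755 kN = 0.5755 × 10^3 N = 575.5
  28.78 N → 28.78
  0.002893 kN = 0.002893 × 10^3 N = 2.893
  6.772 N → 6.772
Sum: 5.03 + 575.5 + 28.78 + 2.893 + 6.772 = 618.975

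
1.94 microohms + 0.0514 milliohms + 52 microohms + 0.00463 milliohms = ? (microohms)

109.97 microohms

In microohms:
  1.94 microohms → 1.94
  0.0514 milliohms = 0.0514 × 10³ microohms = 51.4
  52 microohms → 52
  0.00463 milliohms = 0.00463 × 10³ microohms = 4.63
Sum: 1.94 + 51.4 + 52 + 4.63 = 109.97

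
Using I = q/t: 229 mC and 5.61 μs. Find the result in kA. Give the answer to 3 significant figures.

(229 × 10^-3) / (5.61 × 10^-6) = 40.82 × 10^3 A

40.8 kA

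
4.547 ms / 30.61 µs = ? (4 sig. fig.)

148.5

(4.547 × 10^-3) / (30.61 × 10^-6) = 0.14855 × 10^3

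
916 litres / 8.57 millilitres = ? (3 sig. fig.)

107000

(916) / (8.57 × 10^-3) = 106.9 × 10^3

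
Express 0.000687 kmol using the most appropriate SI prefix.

687 mmol

= 687 × 10⁻³ mol; 10⁻³ is milli.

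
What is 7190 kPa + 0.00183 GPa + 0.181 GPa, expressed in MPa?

In MPa:
  7190 kPa = 7190 × 10⁻³ MPa = 7.19
  0.00183 GPa = 0.00183 × 10³ MPa = 1.83
  0.181 GPa = 0.181 × 10³ MPa = 181
Sum: 7.19 + 1.83 + 181 = 190.02

190.02 MPa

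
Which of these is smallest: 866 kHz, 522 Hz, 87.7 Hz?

866 kHz = 866000 Hz
522 Hz = 522 Hz
87.7 Hz = 87.7 Hz

87.7 Hz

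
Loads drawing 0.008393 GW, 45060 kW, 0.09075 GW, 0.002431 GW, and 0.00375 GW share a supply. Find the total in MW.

In MW:
  0.008393 GW = 0.008393 × 10³ MW = 8.393
  45060 kW = 45060 × 10⁻³ MW = 45.06
  0.09075 GW = 0.09075 × 10³ MW = 90.75
  0.002431 GW = 0.002431 × 10³ MW = 2.431
  0.00375 GW = 0.00375 × 10³ MW = 3.75
Sum: 8.393 + 45.06 + 90.75 + 2.431 + 3.75 = 150.384

150.384 MW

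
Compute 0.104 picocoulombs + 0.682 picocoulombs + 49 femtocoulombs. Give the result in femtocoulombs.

835 femtocoulombs

In femtocoulombs:
  0.104 picocoulombs = 0.104e3 femtocoulombs = 104
  0.682 picocoulombs = 0.682e3 femtocoulombs = 682
  49 femtocoulombs → 49
Sum: 104 + 682 + 49 = 835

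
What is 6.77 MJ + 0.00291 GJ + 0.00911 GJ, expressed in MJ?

In MJ:
  6.77 MJ → 6.77
  0.00291 GJ = 0.00291 × 10^3 MJ = 2.91
  0.00911 GJ = 0.00911 × 10^3 MJ = 9.11
Sum: 6.77 + 2.91 + 9.11 = 18.79

18.79 MJ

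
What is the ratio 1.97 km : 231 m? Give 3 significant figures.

8.53

(1.97 × 10^3) / (231) = 0.008528 × 10^3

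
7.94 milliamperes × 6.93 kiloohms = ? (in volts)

7.94 × 10⁻³ × 6.93 × 10³ = 55.0242 V

55.0242 volts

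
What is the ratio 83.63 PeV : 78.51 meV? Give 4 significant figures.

(83.63e15) / (78.51e-3) = 1.0652e18

1065000000000000000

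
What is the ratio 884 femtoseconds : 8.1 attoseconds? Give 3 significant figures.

(884 × 10^-15) / (8.1 × 10^-18) = 109.1 × 10^3

109000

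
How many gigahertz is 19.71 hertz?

0.00000001971 gigahertz

(no prefix) = 1e0, giga = 1e9; factor is 1e-9.
19.71 × 1e-9 = 0.00000001971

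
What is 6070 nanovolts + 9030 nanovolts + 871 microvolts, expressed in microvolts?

In microvolts:
  6070 nanovolts = 6070 × 10⁻³ microvolts = 6.07
  9030 nanovolts = 9030 × 10⁻³ microvolts = 9.03
  871 microvolts → 871
Sum: 6.07 + 9.03 + 871 = 886.1

886.1 microvolts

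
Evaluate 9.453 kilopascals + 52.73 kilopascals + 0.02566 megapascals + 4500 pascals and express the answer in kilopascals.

In kilopascals:
  9.453 kilopascals → 9.453
  52.73 kilopascals → 52.73
  0.02566 megapascals = 0.02566 × 10^3 kilopascals = 25.66
  4500 pascals = 4500 × 10^-3 kilopascals = 4.5
Sum: 9.453 + 52.73 + 25.66 + 4.5 = 92.343

92.343 kilopascals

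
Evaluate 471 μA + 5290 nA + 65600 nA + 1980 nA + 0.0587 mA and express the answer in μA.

In μA:
  471 μA → 471
  5290 nA = 5290e-3 μA = 5.29
  65600 nA = 65600e-3 μA = 65.6
  1980 nA = 1980e-3 μA = 1.98
  0.0587 mA = 0.0587e3 μA = 58.7
Sum: 471 + 5.29 + 65.6 + 1.98 + 58.7 = 602.57

602.57 μA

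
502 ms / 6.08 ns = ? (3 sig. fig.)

(502e-3) / (6.08e-9) = 82.57e6

82600000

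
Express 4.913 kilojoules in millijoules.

kilo = 10³, milli = 10⁻³; factor is 10⁶.
4.913 × 10⁶ = 4913000

4913000 millijoules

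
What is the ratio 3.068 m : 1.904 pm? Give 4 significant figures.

(3.068) / (1.904 × 10^-12) = 1.6113 × 10^12

1611000000000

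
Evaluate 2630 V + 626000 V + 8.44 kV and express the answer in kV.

637.07 kV

In kV:
  2630 V = 2630 × 10⁻³ kV = 2.63
  626000 V = 626000 × 10⁻³ kV = 626
  8.44 kV → 8.44
Sum: 2.63 + 626 + 8.44 = 637.07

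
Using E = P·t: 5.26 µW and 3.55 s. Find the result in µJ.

5.26e-6 × 3.55 = 18.673e-6 J

18.673 µJ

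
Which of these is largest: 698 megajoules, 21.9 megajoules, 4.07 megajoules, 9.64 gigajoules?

698 megajoules = 698000000 joules
21.9 megajoules = 21900000 joules
4.07 megajoules = 4070000 joules
9.64 gigajoules = 9640000000 joules

9.64 gigajoules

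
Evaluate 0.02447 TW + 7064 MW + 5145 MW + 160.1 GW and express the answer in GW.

In GW:
  0.02447 TW = 0.02447 × 10³ GW = 24.47
  7064 MW = 7064 × 10⁻³ GW = 7.064
  5145 MW = 5145 × 10⁻³ GW = 5.145
  160.1 GW → 160.1
Sum: 24.47 + 7.064 + 5.145 + 160.1 = 196.779

196.779 GW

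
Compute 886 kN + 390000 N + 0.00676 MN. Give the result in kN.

1282.76 kN

In kN:
  886 kN → 886
  390000 N = 390000 × 10^-3 kN = 390
  0.00676 MN = 0.00676 × 10^3 kN = 6.76
Sum: 886 + 390 + 6.76 = 1282.76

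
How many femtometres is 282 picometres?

pico = 1e-12, femto = 1e-15; factor is 1e3.
282 × 1e3 = 282000

282000 femtometres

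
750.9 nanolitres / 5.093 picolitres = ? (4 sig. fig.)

(750.9e-9) / (5.093e-12) = 147.44e3

147400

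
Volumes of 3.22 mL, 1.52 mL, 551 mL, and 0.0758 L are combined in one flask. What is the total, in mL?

In mL:
  3.22 mL → 3.22
  1.52 mL → 1.52
  551 mL → 551
  0.0758 L = 0.0758 × 10³ mL = 75.8
Sum: 3.22 + 1.52 + 551 + 75.8 = 631.54

631.54 mL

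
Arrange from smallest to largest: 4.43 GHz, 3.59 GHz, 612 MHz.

4.43 GHz = 4430000000 Hz
3.59 GHz = 3590000000 Hz
612 MHz = 612000000 Hz

612 MHz < 3.59 GHz < 4.43 GHz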